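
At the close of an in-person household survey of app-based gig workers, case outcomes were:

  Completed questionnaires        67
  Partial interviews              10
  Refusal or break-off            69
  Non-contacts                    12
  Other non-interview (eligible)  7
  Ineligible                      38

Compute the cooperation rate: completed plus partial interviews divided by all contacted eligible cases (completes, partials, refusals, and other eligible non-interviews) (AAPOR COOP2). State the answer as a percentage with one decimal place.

50.3%

Numerator: 67 + 10 = 77
Base: 67 + 10 + 69 + 7 = 153
COOP2 = 77 / 153 = 0.5033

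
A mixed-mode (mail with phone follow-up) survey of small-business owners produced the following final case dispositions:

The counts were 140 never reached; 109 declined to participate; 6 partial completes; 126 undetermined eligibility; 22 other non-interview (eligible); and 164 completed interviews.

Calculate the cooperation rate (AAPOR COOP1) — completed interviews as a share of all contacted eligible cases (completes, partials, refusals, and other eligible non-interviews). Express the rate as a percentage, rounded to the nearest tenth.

Num → 164
Denominator → 164 + 6 + 109 + 22 = 301
COOP1 = 164 / 301 = 0.5449

54.5%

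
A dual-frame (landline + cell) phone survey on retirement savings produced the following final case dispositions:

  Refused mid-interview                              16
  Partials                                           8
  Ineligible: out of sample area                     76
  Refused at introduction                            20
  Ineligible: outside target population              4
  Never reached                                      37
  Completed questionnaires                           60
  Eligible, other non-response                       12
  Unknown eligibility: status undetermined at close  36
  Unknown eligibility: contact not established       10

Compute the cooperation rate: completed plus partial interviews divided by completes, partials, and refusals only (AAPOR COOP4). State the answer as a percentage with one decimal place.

65.4%

Refusal or break-off = 20 + 16 = 36
Undetermined eligibility = 10 + 36 = 46
Ineligible = 4 + 76 = 80
Numerator → 60 + 8 = 68
Base → 60 + 8 + 36 = 104
COOP4 = 68 / 104 = 0.6538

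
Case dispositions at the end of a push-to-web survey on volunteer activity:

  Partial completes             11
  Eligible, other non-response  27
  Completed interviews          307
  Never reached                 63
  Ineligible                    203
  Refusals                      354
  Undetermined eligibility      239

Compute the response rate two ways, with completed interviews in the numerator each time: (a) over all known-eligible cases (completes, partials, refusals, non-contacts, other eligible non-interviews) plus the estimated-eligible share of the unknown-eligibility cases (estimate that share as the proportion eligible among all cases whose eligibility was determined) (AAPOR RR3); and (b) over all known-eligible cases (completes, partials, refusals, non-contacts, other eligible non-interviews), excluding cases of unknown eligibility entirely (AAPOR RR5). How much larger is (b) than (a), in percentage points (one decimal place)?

Top: 307
Eligible (known): 307 + 11 + 354 + 63 + 27 = 762
e = 762 / (762 + 203) = 762 / 965 = 0.7896
Estimated eligible among unknowns: 0.7896 × 239 = 188.71
Denom: 762 + 188.71 = 950.71
RR3 = 307 / 950.71 = 0.3229
Denom: 307 + 11 + 354 + 63 + 27 = 762
RR5 = 307 / 762 = 0.4029
Difference = 40.29 − 32.29 = 8.00 percentage points

8.0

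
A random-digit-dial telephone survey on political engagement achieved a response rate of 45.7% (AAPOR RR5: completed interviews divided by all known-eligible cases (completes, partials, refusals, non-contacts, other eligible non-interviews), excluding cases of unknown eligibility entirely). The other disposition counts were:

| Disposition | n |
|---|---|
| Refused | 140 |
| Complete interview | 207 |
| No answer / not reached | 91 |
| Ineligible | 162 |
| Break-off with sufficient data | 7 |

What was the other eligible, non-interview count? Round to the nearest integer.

8

RR5 = 207 / D = 0.457
D = 207 / 0.457 = 453.0
Other denominator terms total 445
other eligible, non-interview = 453.0 − 445 ≈ 8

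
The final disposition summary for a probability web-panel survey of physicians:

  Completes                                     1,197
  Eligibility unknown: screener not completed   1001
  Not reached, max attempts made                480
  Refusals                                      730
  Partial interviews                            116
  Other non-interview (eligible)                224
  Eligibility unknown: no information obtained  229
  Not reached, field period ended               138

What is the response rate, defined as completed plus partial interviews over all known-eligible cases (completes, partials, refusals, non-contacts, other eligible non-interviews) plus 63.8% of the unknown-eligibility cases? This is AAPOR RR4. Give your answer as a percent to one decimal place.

No answer / not reached = 138 + 480 = 618
Eligibility not determined = 1001 + 229 = 1230
Num → 1197 + 116 = 1313
Eligible (known) → 1197 + 116 + 730 + 618 + 224 = 2885
e × U → 0.6380 × 1230 = 784.74
Base → 2885 + 784.74 = 3669.74
RR4 = 1313 / 3669.74 = 0.3578

35.8%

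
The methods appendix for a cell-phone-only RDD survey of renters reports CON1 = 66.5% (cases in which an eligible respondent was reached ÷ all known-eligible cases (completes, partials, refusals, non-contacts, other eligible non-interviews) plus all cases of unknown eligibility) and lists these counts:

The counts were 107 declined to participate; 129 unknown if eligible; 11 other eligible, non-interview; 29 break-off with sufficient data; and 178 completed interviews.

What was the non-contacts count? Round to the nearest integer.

Numerator = 178 + 29 + 107 + 11 = 325
CON1 = 325 / D = 0.665
D = 325 / 0.665 = 488.7
Remaining denominator categories sum to 454
non-contacts = 488.7 − 454 ≈ 35

35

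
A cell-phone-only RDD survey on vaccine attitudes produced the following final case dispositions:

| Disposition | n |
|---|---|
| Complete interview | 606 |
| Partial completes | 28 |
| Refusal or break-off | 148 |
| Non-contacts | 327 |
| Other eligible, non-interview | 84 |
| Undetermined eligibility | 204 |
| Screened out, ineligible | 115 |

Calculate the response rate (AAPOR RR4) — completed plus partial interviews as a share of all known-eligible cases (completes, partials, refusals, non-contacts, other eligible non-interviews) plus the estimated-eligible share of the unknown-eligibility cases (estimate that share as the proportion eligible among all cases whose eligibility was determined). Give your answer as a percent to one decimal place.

Num = 606 + 28 = 634
Determined eligible = 606 + 28 + 148 + 327 + 84 = 1193
e = 1193 / (1193 + 115) = 1193 / 1308 = 0.9121
Estimated eligible among unknowns = 0.9121 × 204 = 186.07
Denom = 1193 + 186.07 = 1379.07
RR4 = 634 / 1379.07 = 0.4597

46.0%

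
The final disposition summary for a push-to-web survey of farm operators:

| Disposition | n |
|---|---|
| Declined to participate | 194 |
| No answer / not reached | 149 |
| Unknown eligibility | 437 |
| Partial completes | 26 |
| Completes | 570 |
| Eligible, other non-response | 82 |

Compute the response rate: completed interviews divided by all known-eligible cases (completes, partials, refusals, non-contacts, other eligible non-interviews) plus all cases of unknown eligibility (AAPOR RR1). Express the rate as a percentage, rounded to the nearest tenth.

Numerator → 570
Base → 570 + 26 + 194 + 149 + 82 + 437 = 1458
RR1 = 570 / 1458 = 0.3909

39.1%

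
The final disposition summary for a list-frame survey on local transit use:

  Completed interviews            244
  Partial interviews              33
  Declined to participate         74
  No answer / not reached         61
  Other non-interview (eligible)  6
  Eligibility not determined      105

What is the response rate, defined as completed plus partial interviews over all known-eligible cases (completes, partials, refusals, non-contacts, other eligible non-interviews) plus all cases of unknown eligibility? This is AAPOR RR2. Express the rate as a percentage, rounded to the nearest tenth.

53.0%

Num = 244 + 33 = 277
Denom = 244 + 33 + 74 + 61 + 6 + 105 = 523
RR2 = 277 / 523 = 0.5296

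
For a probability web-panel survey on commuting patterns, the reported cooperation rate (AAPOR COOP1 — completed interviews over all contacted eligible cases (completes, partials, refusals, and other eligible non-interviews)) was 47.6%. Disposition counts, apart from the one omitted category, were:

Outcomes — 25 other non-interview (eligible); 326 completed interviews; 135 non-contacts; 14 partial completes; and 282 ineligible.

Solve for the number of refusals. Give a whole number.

320

COOP1 = 326 / D = 0.476
D = 326 / 0.476 = 684.9
Remaining denominator categories sum to 365
refusals = 684.9 − 365 ≈ 320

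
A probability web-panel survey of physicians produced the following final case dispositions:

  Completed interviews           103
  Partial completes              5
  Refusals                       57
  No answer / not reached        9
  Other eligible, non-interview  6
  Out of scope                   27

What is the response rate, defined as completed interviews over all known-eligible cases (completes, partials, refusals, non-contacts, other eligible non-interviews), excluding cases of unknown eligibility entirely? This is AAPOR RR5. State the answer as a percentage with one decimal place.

Top → 103
Denominator → 103 + 5 + 57 + 9 + 6 = 180
RR5 = 103 / 180 = 0.5722

57.2%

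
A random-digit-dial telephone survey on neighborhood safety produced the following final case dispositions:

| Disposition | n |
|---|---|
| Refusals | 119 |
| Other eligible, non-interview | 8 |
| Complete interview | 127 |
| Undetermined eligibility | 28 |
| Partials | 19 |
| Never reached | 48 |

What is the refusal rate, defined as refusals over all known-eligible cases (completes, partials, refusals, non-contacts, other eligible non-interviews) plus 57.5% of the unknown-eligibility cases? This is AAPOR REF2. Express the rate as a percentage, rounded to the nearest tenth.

Top = 119
Eligible (known) = 127 + 19 + 119 + 48 + 8 = 321
e × U = 0.5750 × 28 = 16.10
Base = 321 + 16.10 = 337.10
REF2 = 119 / 337.10 = 0.3530

35.3%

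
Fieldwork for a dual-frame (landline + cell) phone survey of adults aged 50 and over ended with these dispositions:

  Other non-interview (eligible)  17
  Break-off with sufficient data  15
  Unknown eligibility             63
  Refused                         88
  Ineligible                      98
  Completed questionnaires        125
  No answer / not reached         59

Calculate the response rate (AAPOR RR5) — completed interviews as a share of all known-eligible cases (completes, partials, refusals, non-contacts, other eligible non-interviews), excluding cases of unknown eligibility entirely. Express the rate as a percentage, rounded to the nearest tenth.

41.1%

Num = 125
Base = 125 + 15 + 88 + 59 + 17 = 304
RR5 = 125 / 304 = 0.4112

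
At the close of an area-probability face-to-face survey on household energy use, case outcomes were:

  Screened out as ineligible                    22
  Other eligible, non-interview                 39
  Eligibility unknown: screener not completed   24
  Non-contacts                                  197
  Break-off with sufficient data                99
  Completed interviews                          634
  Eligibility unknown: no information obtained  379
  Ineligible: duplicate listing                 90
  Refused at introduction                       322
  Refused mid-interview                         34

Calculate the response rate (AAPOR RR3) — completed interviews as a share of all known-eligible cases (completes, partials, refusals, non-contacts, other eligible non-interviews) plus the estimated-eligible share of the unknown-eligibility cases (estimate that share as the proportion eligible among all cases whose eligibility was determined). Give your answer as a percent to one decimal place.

Declined to participate = 322 + 34 = 356
Undetermined eligibility = 24 + 379 = 403
Ineligible = 22 + 90 = 112
Num = 634
Determined eligible = 634 + 99 + 356 + 197 + 39 = 1325
e = 1325 / (1325 + 112) = 1325 / 1437 = 0.9221
Estimated eligible among unknowns = 0.9221 × 403 = 371.61
Denominator = 1325 + 371.61 = 1696.61
RR3 = 634 / 1696.61 = 0.3737

37.4%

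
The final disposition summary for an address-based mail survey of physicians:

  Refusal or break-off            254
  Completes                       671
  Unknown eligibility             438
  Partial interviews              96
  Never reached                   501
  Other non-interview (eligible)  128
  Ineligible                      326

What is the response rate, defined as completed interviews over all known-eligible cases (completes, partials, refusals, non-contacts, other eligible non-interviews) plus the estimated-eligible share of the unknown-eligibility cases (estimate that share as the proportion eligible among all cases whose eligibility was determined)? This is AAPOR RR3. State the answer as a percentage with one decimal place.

Numerator = 671
Eligible (known) = 671 + 96 + 254 + 501 + 128 = 1650
e = 1650 / (1650 + 326) = 1650 / 1976 = 0.8350
e × U = 0.8350 × 438 = 365.73
Denom = 1650 + 365.73 = 2015.73
RR3 = 671 / 2015.73 = 0.3329

33.3%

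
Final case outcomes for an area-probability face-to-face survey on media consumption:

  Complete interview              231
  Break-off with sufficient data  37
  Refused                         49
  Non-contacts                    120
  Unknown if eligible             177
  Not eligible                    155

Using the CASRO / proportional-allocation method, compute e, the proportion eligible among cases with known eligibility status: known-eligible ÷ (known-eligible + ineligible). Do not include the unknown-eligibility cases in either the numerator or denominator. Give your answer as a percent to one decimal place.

Known eligible = 231 + 37 + 49 + 120 = 437
e = 437 / (437 + 155) = 437 / 592 = 0.7382

73.8%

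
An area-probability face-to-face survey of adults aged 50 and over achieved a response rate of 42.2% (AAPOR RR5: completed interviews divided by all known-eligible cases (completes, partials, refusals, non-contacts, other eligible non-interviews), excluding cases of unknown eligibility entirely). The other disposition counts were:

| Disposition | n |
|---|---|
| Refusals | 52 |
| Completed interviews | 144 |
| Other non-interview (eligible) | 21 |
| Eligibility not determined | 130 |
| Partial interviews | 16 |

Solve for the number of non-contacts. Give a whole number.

RR5 = 144 / D = 0.422
D = 144 / 0.422 = 341.2
Remaining denominator categories sum to 233
non-contacts = 341.2 − 233 ≈ 108

108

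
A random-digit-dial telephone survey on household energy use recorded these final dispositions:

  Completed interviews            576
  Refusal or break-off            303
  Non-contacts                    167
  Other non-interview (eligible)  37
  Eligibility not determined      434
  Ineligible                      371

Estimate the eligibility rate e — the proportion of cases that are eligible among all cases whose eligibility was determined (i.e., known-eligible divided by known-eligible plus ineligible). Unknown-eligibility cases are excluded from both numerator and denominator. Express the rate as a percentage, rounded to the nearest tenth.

74.5%

Eligible (known): 576 + 303 + 167 + 37 = 1083
e = 1083 / (1083 + 371) = 1083 / 1454 = 0.7448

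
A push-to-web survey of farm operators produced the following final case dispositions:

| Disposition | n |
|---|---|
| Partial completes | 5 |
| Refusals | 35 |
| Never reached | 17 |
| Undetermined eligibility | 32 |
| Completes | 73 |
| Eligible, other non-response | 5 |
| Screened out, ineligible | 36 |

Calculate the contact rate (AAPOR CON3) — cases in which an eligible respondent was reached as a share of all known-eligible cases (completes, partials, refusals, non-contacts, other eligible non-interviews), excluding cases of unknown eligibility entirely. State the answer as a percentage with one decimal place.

87.4%

Top → 73 + 5 + 35 + 5 = 118
Base → 73 + 5 + 35 + 17 + 5 = 135
CON3 = 118 / 135 = 0.8741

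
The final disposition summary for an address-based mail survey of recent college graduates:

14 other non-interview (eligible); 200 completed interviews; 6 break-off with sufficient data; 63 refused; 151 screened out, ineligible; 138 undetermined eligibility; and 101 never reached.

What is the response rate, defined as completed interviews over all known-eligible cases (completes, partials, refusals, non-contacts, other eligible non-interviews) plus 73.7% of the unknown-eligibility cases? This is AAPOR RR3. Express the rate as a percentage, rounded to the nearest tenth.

41.2%

Numerator = 200
Eligible (known) = 200 + 6 + 63 + 101 + 14 = 384
Estimated eligible among unknowns = 0.7370 × 138 = 101.71
Denominator = 384 + 101.71 = 485.71
RR3 = 200 / 485.71 = 0.4118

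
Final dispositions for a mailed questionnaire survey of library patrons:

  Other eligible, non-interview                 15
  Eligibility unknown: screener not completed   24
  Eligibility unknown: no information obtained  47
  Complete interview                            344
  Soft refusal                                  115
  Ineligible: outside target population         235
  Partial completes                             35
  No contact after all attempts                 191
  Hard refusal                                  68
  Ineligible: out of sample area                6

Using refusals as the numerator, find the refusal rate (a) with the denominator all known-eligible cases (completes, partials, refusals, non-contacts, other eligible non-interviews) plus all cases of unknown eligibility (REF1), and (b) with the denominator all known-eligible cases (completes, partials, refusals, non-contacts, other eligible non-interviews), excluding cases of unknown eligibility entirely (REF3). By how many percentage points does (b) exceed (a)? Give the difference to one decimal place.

Refused = 68 + 115 = 183
Eligibility not determined = 24 + 47 = 71
Not eligible = 235 + 6 = 241
Numerator = 183
Base = 344 + 35 + 183 + 191 + 15 + 71 = 839
REF1 = 183 / 839 = 0.2181
Base = 344 + 35 + 183 + 191 + 15 = 768
REF3 = 183 / 768 = 0.2383
Difference = 23.83 − 21.81 = 2.02 percentage points

2.0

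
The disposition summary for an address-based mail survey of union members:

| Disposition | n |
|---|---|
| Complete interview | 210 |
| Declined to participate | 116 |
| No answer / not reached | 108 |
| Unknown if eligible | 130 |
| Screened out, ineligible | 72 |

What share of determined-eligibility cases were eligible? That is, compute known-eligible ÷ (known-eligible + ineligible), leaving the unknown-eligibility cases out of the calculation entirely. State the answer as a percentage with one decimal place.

85.8%

Known eligible → 210 + 116 + 108 = 434
e = 434 / (434 + 72) = 434 / 506 = 0.8577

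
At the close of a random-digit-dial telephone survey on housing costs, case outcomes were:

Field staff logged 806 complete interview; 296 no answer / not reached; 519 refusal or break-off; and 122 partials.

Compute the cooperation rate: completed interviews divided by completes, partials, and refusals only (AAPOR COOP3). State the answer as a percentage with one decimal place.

55.7%

Num = 806
Base = 806 + 122 + 519 = 1447
COOP3 = 806 / 1447 = 0.5570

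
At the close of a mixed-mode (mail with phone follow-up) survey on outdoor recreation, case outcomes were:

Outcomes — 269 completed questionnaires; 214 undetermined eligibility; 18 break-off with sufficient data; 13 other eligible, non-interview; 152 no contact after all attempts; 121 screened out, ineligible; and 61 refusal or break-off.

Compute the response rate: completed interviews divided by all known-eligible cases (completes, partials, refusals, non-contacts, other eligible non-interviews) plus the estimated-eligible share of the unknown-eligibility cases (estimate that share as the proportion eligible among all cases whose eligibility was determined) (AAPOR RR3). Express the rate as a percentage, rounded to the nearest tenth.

Numerator → 269
Eligible (known) → 269 + 18 + 61 + 152 + 13 = 513
e = 513 / (513 + 121) = 513 / 634 = 0.8091
Eligible share of unknowns → 0.8091 × 214 = 173.15
Denom → 513 + 173.15 = 686.15
RR3 = 269 / 686.15 = 0.3920

39.2%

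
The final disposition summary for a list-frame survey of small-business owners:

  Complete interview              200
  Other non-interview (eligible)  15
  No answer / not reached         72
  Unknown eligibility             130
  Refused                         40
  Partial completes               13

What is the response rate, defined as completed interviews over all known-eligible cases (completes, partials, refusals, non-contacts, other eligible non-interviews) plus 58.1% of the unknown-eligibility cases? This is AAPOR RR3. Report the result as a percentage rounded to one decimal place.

48.1%

Numerator = 200
Determined eligible = 200 + 13 + 40 + 72 + 15 = 340
Eligible share of unknowns = 0.5810 × 130 = 75.53
Base = 340 + 75.53 = 415.53
RR3 = 200 / 415.53 = 0.4813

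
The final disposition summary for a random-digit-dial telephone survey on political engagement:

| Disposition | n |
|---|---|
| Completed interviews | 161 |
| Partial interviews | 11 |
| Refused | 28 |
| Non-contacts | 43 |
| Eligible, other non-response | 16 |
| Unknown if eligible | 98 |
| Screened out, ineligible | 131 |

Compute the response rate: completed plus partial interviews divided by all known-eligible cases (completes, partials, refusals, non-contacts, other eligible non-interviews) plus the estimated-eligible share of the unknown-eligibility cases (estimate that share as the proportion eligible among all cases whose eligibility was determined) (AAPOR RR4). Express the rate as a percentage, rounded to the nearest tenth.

53.1%

Num → 161 + 11 = 172
Determined eligible → 161 + 11 + 28 + 43 + 16 = 259
e = 259 / (259 + 131) = 259 / 390 = 0.6641
e × U → 0.6641 × 98 = 65.08
Base → 259 + 65.08 = 324.08
RR4 = 172 / 324.08 = 0.5307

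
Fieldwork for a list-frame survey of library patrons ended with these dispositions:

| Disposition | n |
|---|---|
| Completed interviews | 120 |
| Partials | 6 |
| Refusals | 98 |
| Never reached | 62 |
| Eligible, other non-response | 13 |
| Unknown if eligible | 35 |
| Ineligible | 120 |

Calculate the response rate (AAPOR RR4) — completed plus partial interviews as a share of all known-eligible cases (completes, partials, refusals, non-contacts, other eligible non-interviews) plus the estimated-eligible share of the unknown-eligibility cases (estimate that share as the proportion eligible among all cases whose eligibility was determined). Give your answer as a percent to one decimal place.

38.9%

Num → 120 + 6 = 126
Determined eligible → 120 + 6 + 98 + 62 + 13 = 299
e = 299 / (299 + 120) = 299 / 419 = 0.7136
Estimated eligible among unknowns → 0.7136 × 35 = 24.98
Denominator → 299 + 24.98 = 323.98
RR4 = 126 / 323.98 = 0.3889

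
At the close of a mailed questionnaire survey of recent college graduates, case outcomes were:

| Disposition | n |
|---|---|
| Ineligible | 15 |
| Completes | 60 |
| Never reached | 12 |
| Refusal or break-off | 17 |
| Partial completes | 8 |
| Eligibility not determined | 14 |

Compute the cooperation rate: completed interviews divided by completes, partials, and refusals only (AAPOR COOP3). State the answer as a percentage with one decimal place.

Num → 60
Denom → 60 + 8 + 17 = 85
COOP3 = 60 / 85 = 0.7059

70.6%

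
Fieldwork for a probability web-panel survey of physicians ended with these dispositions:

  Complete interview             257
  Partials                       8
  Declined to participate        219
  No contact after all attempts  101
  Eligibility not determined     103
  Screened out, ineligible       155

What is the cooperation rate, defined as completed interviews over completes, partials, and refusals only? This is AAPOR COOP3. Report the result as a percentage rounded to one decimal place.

53.1%

Top: 257
Denom: 257 + 8 + 219 = 484
COOP3 = 257 / 484 = 0.5310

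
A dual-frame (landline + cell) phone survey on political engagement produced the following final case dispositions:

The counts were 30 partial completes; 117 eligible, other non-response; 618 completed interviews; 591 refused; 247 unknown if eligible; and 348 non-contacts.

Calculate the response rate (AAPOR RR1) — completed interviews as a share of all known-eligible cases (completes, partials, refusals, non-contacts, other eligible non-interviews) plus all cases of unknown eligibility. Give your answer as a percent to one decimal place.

31.7%

Numerator = 618
Denominator = 618 + 30 + 591 + 348 + 117 + 247 = 1951
RR1 = 618 / 1951 = 0.3168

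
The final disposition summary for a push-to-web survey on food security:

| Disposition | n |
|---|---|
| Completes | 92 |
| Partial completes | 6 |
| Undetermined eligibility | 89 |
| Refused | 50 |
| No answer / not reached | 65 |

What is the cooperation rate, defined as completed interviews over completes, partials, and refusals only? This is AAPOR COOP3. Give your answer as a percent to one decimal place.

Num = 92
Denom = 92 + 6 + 50 = 148
COOP3 = 92 / 148 = 0.6216

62.2%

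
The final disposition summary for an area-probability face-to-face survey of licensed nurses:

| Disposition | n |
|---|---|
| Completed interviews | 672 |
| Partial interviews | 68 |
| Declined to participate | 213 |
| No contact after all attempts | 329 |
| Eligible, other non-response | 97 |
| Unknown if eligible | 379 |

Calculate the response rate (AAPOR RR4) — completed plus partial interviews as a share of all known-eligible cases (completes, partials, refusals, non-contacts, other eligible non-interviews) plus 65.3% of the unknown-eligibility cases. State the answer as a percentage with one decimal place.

Numerator = 672 + 68 = 740
Determined eligible = 672 + 68 + 213 + 329 + 97 = 1379
e × U = 0.6530 × 379 = 247.49
Denom = 1379 + 247.49 = 1626.49
RR4 = 740 / 1626.49 = 0.4550

45.5%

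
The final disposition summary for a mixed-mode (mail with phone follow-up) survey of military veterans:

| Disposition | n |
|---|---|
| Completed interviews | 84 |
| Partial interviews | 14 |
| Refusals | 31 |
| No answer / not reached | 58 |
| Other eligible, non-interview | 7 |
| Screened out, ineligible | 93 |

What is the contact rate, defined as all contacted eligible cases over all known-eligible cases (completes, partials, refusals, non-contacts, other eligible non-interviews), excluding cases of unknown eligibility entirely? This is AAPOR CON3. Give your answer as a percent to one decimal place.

70.1%

Top: 84 + 14 + 31 + 7 = 136
Base: 84 + 14 + 31 + 58 + 7 = 194
CON3 = 136 / 194 = 0.7010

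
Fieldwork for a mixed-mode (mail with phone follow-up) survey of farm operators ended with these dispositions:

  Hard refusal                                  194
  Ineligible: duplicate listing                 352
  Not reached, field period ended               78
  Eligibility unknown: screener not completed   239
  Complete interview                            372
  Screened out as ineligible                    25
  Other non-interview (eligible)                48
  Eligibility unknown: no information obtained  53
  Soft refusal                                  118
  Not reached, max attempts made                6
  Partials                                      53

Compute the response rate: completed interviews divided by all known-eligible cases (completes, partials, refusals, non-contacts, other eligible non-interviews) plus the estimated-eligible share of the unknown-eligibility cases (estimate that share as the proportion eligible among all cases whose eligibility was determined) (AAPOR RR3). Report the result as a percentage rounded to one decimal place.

34.7%

Declined to participate = 194 + 118 = 312
Never reached = 78 + 6 = 84
Unknown if eligible = 239 + 53 = 292
Not eligible = 25 + 352 = 377
Numerator: 372
Determined eligible: 372 + 53 + 312 + 84 + 48 = 869
e = 869 / (869 + 377) = 869 / 1246 = 0.6974
Estimated eligible among unknowns: 0.6974 × 292 = 203.64
Denominator: 869 + 203.64 = 1072.64
RR3 = 372 / 1072.64 = 0.3468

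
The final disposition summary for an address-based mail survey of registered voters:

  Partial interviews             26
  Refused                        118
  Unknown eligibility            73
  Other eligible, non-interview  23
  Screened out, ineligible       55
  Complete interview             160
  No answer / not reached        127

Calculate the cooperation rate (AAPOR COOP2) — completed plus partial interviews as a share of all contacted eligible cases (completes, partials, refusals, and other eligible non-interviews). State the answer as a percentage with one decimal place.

Numerator: 160 + 26 = 186
Denom: 160 + 26 + 118 + 23 = 327
COOP2 = 186 / 327 = 0.5688

56.9%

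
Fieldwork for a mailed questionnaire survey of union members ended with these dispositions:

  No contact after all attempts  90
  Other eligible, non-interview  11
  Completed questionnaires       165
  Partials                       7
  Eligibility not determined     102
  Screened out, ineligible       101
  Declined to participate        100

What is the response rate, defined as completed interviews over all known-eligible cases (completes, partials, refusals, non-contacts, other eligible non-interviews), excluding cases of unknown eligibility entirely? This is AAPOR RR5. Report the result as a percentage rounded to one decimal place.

44.2%

Numerator → 165
Denominator → 165 + 7 + 100 + 90 + 11 = 373
RR5 = 165 / 373 = 0.4424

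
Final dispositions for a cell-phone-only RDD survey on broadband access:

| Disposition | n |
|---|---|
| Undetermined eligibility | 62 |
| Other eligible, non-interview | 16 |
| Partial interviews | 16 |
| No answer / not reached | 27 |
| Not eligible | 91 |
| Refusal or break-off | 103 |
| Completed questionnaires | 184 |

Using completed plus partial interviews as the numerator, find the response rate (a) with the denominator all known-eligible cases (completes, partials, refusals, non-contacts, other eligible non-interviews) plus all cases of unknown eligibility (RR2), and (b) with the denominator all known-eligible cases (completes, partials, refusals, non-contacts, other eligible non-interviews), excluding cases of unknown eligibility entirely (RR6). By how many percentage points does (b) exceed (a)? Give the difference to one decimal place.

Num = 184 + 16 = 200
Base = 184 + 16 + 103 + 27 + 16 + 62 = 408
RR2 = 200 / 408 = 0.4902
Base = 184 + 16 + 103 + 27 + 16 = 346
RR6 = 200 / 346 = 0.5780
Difference = 57.80 − 49.02 = 8.78 percentage points

8.8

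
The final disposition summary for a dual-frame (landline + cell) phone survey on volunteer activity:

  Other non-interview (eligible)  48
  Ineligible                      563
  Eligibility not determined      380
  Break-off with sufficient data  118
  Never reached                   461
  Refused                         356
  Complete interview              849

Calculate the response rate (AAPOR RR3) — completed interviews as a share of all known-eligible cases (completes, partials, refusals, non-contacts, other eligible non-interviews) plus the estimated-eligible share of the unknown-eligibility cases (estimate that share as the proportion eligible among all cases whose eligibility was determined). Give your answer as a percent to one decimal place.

40.0%

Num → 849
Known eligible → 849 + 118 + 356 + 461 + 48 = 1832
e = 1832 / (1832 + 563) = 1832 / 2395 = 0.7649
Eligible share of unknowns → 0.7649 × 380 = 290.66
Base → 1832 + 290.66 = 2122.66
RR3 = 849 / 2122.66 = 0.4000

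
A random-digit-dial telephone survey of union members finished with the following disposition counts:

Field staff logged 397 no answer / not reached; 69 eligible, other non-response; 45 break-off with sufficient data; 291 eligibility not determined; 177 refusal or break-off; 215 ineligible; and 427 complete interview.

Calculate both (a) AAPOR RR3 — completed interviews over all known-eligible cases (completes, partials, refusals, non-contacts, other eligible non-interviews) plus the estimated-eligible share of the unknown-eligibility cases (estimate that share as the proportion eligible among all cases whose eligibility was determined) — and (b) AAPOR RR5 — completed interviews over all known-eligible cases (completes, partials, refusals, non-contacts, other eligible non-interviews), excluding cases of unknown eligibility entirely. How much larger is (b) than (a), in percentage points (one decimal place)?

Top: 427
Eligible (known): 427 + 45 + 177 + 397 + 69 = 1115
e = 1115 / (1115 + 215) = 1115 / 1330 = 0.8383
e × U: 0.8383 × 291 = 243.95
Base: 1115 + 243.95 = 1358.95
RR3 = 427 / 1358.95 = 0.3142
Base: 427 + 45 + 177 + 397 + 69 = 1115
RR5 = 427 / 1115 = 0.3830
Difference = 38.30 − 31.42 = 6.88 percentage points

6.9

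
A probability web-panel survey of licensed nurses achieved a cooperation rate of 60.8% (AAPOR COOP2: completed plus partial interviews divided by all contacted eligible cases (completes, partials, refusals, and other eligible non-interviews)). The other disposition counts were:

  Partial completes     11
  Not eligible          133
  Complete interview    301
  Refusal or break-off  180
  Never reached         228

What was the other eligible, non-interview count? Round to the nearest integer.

Numerator: 301 + 11 = 312
COOP2 = 312 / D = 0.608
D = 312 / 0.608 = 513.2
Rest of base = 492
other eligible, non-interview = 513.2 − 492 ≈ 21

21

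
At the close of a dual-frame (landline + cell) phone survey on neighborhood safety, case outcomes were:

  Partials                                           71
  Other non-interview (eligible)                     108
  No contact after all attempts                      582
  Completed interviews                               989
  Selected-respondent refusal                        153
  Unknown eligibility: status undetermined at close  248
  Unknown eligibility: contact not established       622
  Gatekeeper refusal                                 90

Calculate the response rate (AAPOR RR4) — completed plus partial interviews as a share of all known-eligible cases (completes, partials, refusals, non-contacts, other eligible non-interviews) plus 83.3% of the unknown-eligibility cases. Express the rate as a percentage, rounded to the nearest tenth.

39.0%

Refusal or break-off = 90 + 153 = 243
Unknown eligibility = 622 + 248 = 870
Num = 989 + 71 = 1060
Eligible (known) = 989 + 71 + 243 + 582 + 108 = 1993
Eligible share of unknowns = 0.8330 × 870 = 724.71
Denominator = 1993 + 724.71 = 2717.71
RR4 = 1060 / 2717.71 = 0.3900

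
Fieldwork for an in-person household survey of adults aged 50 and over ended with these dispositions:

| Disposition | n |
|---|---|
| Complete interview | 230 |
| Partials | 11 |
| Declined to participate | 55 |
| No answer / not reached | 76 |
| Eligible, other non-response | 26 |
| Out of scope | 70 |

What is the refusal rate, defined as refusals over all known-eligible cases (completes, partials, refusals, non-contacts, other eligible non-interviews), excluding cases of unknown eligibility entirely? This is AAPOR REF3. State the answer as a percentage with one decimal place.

Numerator = 55
Base = 230 + 11 + 55 + 76 + 26 = 398
REF3 = 55 / 398 = 0.1382

13.8%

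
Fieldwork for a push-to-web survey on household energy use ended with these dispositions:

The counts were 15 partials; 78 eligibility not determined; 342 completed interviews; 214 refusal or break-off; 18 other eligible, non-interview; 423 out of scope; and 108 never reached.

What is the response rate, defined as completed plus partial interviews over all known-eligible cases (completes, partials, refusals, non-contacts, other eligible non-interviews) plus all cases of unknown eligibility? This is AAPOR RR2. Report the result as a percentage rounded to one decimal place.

Num: 342 + 15 = 357
Denominator: 342 + 15 + 214 + 108 + 18 + 78 = 775
RR2 = 357 / 775 = 0.4606

46.1%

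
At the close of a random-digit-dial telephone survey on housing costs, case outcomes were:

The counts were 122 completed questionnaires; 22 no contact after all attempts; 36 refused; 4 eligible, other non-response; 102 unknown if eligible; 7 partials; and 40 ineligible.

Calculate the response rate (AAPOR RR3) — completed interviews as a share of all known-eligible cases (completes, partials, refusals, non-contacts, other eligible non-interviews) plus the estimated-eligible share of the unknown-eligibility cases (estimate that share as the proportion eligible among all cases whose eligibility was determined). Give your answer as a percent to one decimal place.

Top: 122
Known eligible: 122 + 7 + 36 + 22 + 4 = 191
e = 191 / (191 + 40) = 191 / 231 = 0.8268
Estimated eligible among unknowns: 0.8268 × 102 = 84.33
Denom: 191 + 84.33 = 275.33
RR3 = 122 / 275.33 = 0.4431

44.3%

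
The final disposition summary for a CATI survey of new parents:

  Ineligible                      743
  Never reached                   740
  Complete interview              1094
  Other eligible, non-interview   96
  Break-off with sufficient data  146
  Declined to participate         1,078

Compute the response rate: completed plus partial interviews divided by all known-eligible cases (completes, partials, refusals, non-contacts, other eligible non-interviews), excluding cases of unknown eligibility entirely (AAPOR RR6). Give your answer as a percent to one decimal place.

Numerator: 1094 + 146 = 1240
Denominator: 1094 + 146 + 1078 + 740 + 96 = 3154
RR6 = 1240 / 3154 = 0.3932

39.3%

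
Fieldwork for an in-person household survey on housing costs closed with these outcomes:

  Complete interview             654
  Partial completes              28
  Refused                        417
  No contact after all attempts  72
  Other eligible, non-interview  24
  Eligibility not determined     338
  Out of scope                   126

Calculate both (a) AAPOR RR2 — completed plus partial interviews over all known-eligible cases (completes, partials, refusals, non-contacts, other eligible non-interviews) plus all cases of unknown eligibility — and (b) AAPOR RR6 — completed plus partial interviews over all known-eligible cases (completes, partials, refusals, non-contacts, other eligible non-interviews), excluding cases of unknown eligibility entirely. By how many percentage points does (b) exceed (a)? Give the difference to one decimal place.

12.6

Numerator → 654 + 28 = 682
Denominator → 654 + 28 + 417 + 72 + 24 + 338 = 1533
RR2 = 682 / 1533 = 0.4449
Denominator → 654 + 28 + 417 + 72 + 24 = 1195
RR6 = 682 / 1195 = 0.5707
Difference = 57.07 − 44.49 = 12.58 percentage points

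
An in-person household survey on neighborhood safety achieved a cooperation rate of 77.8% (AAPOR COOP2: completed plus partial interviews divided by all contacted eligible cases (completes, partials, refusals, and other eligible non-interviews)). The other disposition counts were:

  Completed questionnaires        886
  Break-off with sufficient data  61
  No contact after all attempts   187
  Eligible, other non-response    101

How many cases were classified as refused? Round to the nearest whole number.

169

Top → 886 + 61 = 947
COOP2 = 947 / D = 0.778
D = 947 / 0.778 = 1217.2
Rest of base = 1048
refused = 1217.2 − 1048 ≈ 169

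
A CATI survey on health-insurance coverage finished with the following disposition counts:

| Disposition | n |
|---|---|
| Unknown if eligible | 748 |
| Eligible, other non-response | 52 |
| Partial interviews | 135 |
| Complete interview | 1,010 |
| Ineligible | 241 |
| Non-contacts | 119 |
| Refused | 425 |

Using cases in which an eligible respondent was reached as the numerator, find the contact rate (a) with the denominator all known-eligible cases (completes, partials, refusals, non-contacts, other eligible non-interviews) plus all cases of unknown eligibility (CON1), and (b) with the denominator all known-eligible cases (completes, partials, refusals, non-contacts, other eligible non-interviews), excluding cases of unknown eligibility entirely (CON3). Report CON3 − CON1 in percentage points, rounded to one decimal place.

Numerator: 1010 + 135 + 425 + 52 = 1622
Denominator: 1010 + 135 + 425 + 119 + 52 + 748 = 2489
CON1 = 1622 / 2489 = 0.6517
Denominator: 1010 + 135 + 425 + 119 + 52 = 1741
CON3 = 1622 / 1741 = 0.9316
Difference = 93.16 − 65.17 = 27.99 percentage points

28.0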